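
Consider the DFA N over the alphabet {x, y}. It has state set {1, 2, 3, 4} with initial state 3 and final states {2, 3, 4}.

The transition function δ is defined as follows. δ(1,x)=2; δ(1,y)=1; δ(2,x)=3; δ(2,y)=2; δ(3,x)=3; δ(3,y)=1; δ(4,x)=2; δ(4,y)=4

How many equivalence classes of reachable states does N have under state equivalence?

First remove the unreachable states {4}; 3 states remain.
P0 = {2,3} | {1}.
On input y, block {2,3} splits into {2} and {3}.
The partition is now stable with 3 blocks: {2} | {1} | {3}.

3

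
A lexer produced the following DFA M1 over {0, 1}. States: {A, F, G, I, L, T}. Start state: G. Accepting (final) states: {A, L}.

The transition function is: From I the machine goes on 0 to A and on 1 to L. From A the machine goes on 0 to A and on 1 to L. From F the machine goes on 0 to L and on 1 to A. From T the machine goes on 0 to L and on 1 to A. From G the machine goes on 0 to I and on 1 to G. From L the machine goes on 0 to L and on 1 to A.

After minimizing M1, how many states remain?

Reachable states from the start: {A,G,I,L}. Unreachable: {F,T} — drop them.
Start with accepting vs non-accepting: {A,L} | {G,I}.
Split {G,I} by δ(·,0) → {I} and {G}.
The partition is now stable with 3 blocks: {A,L} | {I} | {G}.

3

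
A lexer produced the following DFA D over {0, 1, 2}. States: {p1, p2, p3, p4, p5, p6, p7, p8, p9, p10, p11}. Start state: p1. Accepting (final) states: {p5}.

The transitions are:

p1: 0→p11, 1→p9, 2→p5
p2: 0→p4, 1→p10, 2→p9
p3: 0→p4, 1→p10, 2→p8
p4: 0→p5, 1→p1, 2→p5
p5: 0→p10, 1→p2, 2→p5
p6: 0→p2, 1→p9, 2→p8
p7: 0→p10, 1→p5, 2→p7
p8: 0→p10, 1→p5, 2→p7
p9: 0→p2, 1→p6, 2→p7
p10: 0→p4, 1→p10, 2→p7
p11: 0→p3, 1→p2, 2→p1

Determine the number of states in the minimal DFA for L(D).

Initial partition by acceptance: {p5} | {p1,p2,p3,p4,p6,p7,p8,p9,p10,p11}.
Split {p1,p2,p3,p4,p6,p7,p8,p9,p10,p11} by δ(·,0) → {p1,p2,p3,p6,p7,p8,p9,p10,p11} and {p4}.
Split {p1,p2,p3,p6,p7,p8,p9,p10,p11} by δ(·,0) → {p1,p6,p7,p8,p9,p11} and {p2,p3,p10}.
Split {p1,p6,p7,p8,p9,p11} by δ(·,0) → {p6,p7,p8,p9,p11} and {p1}.
Split {p6,p7,p8,p9,p11} by δ(·,1) → {p6,p9} and {p7,p8} and {p11}.
On input 2, block {p2,p3,p10} splits into {p3,p10} and {p2}.
No further refinement is possible. Final partition (8 blocks): {p5} | {p6,p9} | {p4} | {p3,p10} | {p1} | {p7,p8} | {p11} | {p2}.

8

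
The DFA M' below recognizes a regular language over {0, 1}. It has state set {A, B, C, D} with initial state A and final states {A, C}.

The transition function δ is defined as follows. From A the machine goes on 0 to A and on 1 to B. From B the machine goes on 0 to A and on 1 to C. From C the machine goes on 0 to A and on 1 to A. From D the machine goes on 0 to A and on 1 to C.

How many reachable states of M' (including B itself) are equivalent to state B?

Reachable states from the start: {A,B,C}. Unreachable: {D} — drop them.
P0 = {A,C} | {B}.
On input 1, block {A,C} splits into {A} and {C}.
The partition is now stable with 3 blocks: {A} | {B} | {C}.
State B belongs to the block {B}, which has 1 states.

1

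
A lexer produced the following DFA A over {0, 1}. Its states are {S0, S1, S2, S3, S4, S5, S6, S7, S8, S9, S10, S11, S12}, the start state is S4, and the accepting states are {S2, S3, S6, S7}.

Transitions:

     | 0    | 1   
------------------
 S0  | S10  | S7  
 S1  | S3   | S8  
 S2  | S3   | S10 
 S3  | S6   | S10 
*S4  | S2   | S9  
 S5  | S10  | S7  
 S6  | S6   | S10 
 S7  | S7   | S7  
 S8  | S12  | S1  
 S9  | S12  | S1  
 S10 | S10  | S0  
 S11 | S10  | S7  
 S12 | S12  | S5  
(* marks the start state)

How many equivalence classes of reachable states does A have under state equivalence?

Reachable states from the start: {S0,S1,S2,S3,S4,S5,S6,S7,S8,S9,S10,S12}. Unreachable: {S11} — drop them.
Initial partition by acceptance: {S2,S3,S6,S7} | {S0,S1,S4,S5,S8,S9,S10,S12}.
On input 1, block {S2,S3,S6,S7} splits into {S2,S3,S6} and {S7}.
Split {S0,S1,S4,S5,S8,S9,S10,S12} by δ(·,0) → {S0,S5,S8,S9,S10,S12} and {S1,S4}.
Refine {S0,S5,S8,S9,S10,S12} on symbol 1: members go to different blocks, giving {S0,S5} and {S8,S9} and {S10,S12}.
No further refinement is possible. Final partition (6 blocks): {S2,S3,S6} | {S0,S5} | {S7} | {S1,S4} | {S8,S9} | {S10,S12}.

6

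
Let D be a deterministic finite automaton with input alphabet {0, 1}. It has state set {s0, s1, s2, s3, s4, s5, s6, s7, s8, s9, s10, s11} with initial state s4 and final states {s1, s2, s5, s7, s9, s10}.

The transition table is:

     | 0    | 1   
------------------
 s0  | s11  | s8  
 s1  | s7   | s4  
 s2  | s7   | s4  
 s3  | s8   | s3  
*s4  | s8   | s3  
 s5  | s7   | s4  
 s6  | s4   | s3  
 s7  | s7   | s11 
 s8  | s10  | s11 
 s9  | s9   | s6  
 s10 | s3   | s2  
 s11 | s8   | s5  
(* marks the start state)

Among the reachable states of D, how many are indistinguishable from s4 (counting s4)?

2

States {s0,s1,s6,s9} cannot be reached from the start state, so discard them.
Initial partition by acceptance: {s2,s5,s7,s10} | {s3,s4,s8,s11}.
Refine {s2,s5,s7,s10} on symbol 0: members go to different blocks, giving {s2,s5,s7} and {s10}.
Refine {s3,s4,s8,s11} on symbol 0: members go to different blocks, giving {s3,s4,s11} and {s8}.
Split {s3,s4,s11} by δ(·,1) → {s3,s4} and {s11}.
On input 1, block {s2,s5,s7} splits into {s2,s5} and {s7}.
No further refinement is possible. Final partition (6 blocks): {s2,s5} | {s3,s4} | {s10} | {s8} | {s11} | {s7}.
State s4 belongs to the block {s3,s4}, which has 2 states.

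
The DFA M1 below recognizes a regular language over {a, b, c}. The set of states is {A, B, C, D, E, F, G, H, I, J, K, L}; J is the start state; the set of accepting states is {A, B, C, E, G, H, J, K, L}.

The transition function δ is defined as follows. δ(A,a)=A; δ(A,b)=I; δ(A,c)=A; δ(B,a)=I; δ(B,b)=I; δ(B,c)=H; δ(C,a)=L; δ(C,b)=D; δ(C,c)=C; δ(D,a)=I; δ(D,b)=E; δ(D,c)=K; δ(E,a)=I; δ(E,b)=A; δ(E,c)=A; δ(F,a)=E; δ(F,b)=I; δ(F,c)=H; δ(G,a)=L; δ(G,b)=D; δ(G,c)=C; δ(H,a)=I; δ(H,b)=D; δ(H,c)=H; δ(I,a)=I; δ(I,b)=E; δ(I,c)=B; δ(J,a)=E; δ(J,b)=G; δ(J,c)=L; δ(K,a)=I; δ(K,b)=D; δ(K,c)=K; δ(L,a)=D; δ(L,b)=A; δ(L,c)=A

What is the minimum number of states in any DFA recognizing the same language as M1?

6

First remove the unreachable states {F}; 11 states remain.
Initial partition by acceptance: {A,B,C,E,G,H,J,K,L} | {D,I}.
Split {A,B,C,E,G,H,J,K,L} by δ(·,a) → {B,E,H,K,L} and {A,C,G,J}.
Split {B,E,H,K,L} by δ(·,b) → {B,H,K} and {E,L}.
Refine {A,C,G,J} on symbol a: members go to different blocks, giving {C,G,J} and {A}.
Refine {C,G,J} on symbol b: members go to different blocks, giving {C,G} and {J}.
The partition is now stable with 6 blocks: {B,H,K} | {D,I} | {C,G} | {E,L} | {A} | {J}.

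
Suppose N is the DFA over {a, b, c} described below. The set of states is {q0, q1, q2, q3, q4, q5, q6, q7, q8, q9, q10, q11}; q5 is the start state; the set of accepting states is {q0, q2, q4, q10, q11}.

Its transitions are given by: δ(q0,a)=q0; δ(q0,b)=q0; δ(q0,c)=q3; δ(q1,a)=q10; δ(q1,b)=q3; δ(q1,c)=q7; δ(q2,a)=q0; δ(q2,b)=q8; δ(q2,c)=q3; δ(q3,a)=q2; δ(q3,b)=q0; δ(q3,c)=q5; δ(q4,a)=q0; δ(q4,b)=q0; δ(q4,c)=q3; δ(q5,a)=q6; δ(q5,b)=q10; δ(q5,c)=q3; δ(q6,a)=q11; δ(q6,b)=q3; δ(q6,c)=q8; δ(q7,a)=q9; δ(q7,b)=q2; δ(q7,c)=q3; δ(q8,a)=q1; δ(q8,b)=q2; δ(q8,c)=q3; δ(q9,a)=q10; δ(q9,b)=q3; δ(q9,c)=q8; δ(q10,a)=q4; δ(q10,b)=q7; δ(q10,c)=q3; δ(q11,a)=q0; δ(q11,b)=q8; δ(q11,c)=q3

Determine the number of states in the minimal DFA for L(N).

P0 = {q0,q2,q4,q10,q11} | {q1,q3,q5,q6,q7,q8,q9}.
On input b, block {q0,q2,q4,q10,q11} splits into {q2,q10,q11} and {q0,q4}.
On input a, block {q1,q3,q5,q6,q7,q8,q9} splits into {q1,q3,q6,q9} and {q5,q7,q8}.
Refine {q1,q3,q6,q9} on symbol b: members go to different blocks, giving {q1,q6,q9} and {q3}.
No further refinement is possible. Final partition (5 blocks): {q2,q10,q11} | {q1,q6,q9} | {q0,q4} | {q5,q7,q8} | {q3}.

5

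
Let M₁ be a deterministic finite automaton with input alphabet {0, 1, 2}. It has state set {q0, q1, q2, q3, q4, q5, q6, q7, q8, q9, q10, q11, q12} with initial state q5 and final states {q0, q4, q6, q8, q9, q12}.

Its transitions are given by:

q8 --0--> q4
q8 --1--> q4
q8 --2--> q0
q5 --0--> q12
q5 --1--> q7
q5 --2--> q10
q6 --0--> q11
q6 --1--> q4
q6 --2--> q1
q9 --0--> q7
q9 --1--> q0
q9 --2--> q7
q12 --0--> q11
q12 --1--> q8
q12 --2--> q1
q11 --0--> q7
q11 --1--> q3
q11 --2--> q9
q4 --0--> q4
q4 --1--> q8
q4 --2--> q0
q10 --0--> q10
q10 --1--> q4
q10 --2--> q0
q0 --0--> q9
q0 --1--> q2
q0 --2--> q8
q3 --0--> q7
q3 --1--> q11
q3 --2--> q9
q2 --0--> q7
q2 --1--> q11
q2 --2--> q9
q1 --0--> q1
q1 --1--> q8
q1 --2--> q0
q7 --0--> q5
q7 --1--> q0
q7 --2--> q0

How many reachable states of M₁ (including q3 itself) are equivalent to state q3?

3

First remove the unreachable states {q6}; 12 states remain.
Start with accepting vs non-accepting: {q0,q4,q8,q9,q12} | {q1,q2,q3,q5,q7,q10,q11}.
On input 0, block {q0,q4,q8,q9,q12} splits into {q0,q4,q8} and {q9,q12}.
Split {q0,q4,q8} by δ(·,0) → {q4,q8} and {q0}.
On input 0, block {q1,q2,q3,q5,q7,q10,q11} splits into {q1,q2,q3,q7,q10,q11} and {q5}.
On input 0, block {q1,q2,q3,q7,q10,q11} splits into {q1,q2,q3,q10,q11} and {q7}.
On input 0, block {q1,q2,q3,q10,q11} splits into {q2,q3,q11} and {q1,q10}.
Split {q9,q12} by δ(·,0) → {q9} and {q12}.
Stable partition: {q4,q8} | {q2,q3,q11} | {q9} | {q0} | {q5} | {q7} | {q1,q10} | {q12} — 8 equivalence classes.
State q3 belongs to the block {q2,q3,q11}, which has 3 states.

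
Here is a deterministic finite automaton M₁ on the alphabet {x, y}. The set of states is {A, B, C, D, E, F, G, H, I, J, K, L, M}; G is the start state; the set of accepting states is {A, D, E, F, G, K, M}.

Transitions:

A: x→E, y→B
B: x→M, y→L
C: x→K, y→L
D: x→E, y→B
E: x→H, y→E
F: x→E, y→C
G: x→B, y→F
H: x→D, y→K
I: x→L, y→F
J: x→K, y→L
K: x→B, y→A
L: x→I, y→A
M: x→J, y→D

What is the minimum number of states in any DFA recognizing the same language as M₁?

6

Every state is reachable, so we keep all 13.
Start with accepting vs non-accepting: {A,D,E,F,G,K,M} | {B,C,H,I,J,L}.
Split {A,D,E,F,G,K,M} by δ(·,x) → {E,G,K,M} and {A,D,F}.
Refine {E,G,K,M} on symbol y: members go to different blocks, giving {G,K,M} and {E}.
Refine {B,C,H,I,J,L} on symbol x: members go to different blocks, giving {B,C,J} and {I,L} and {H}.
No further refinement is possible. Final partition (6 blocks): {G,K,M} | {B,C,J} | {A,D,F} | {E} | {I,L} | {H}.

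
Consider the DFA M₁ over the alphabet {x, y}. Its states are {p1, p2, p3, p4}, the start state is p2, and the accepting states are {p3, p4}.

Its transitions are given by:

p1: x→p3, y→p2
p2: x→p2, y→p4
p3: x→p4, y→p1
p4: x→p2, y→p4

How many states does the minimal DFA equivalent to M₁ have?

States {p1,p3} cannot be reached from the start state, so discard them.
P0 = {p4} | {p2}.
Stable partition: {p4} | {p2} — 2 equivalence classes.

2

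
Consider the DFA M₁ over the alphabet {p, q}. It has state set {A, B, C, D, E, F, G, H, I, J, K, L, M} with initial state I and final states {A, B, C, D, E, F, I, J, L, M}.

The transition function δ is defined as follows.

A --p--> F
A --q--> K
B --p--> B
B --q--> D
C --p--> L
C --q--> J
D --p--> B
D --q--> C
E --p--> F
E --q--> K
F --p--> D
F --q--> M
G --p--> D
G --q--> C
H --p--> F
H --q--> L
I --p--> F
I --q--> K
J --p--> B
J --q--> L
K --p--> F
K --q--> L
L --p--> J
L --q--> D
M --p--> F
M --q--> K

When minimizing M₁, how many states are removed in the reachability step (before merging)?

Starting at I and following transitions, the reachable set is {B, C, D, F, I, J, K, L, M}. That leaves A, E, G, H unreachable — 4 in total.

4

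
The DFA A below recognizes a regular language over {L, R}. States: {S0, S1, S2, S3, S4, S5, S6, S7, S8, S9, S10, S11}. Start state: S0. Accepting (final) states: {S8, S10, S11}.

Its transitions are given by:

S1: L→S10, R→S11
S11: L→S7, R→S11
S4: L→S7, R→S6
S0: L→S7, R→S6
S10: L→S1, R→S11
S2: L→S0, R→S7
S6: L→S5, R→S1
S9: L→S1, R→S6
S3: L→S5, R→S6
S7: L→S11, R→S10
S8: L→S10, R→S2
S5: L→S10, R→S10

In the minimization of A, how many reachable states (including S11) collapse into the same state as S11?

States {S2,S3,S4,S8,S9} cannot be reached from the start state, so discard them.
Initial partition by acceptance: {S10,S11} | {S0,S1,S5,S6,S7}.
On input L, block {S0,S1,S5,S6,S7} splits into {S1,S5,S7} and {S0,S6}.
Refine {S0,S6} on symbol R: members go to different blocks, giving {S0} and {S6}.
No further refinement is possible. Final partition (4 blocks): {S10,S11} | {S1,S5,S7} | {S0} | {S6}.
State S11 belongs to the block {S10,S11}, which has 2 states.

2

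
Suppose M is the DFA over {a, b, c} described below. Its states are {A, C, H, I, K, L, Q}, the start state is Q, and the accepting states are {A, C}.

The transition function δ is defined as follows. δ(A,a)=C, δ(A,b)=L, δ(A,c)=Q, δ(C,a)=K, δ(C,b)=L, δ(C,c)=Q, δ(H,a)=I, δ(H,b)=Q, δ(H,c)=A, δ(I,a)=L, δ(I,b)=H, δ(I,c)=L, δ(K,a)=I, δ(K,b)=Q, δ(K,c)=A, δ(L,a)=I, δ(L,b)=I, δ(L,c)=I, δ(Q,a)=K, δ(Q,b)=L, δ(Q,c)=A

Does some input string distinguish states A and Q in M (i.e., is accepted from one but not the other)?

All states are reachable from the start state.
Initial partition by acceptance: {A,C} | {H,I,K,L,Q}.
Refine {A,C} on symbol a: members go to different blocks, giving {A} and {C}.
Refine {H,I,K,L,Q} on symbol c: members go to different blocks, giving {H,K,Q} and {I,L}.
Split {H,K,Q} by δ(·,a) → {H,K} and {Q}.
Split {I,L} by δ(·,b) → {L} and {I}.
Stable partition: {A} | {H,K} | {C} | {L} | {Q} | {I} — 6 equivalence classes.
A and Q end up in different blocks, so they are distinguishable. For instance, the string 'ε' is accepted from only A.

Yes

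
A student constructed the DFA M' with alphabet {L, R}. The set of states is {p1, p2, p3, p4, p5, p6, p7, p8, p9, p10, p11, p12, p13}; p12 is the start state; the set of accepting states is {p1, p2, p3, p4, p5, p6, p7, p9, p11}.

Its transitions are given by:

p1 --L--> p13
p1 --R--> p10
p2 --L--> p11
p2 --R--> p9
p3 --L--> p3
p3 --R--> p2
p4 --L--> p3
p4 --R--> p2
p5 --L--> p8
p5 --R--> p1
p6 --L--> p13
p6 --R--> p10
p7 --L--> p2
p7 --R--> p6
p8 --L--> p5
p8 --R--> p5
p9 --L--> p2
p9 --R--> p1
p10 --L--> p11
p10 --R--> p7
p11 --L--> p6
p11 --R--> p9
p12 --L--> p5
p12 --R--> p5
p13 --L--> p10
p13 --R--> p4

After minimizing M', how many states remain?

Start with accepting vs non-accepting: {p1,p2,p3,p4,p5,p6,p7,p9,p11} | {p8,p10,p12,p13}.
Refine {p1,p2,p3,p4,p5,p6,p7,p9,p11} on symbol L: members go to different blocks, giving {p2,p3,p4,p7,p9,p11} and {p1,p5,p6}.
Split {p2,p3,p4,p7,p9,p11} by δ(·,L) → {p2,p3,p4,p7,p9} and {p11}.
On input L, block {p2,p3,p4,p7,p9} splits into {p3,p4,p7,p9} and {p2}.
Refine {p3,p4,p7,p9} on symbol L: members go to different blocks, giving {p3,p4} and {p7,p9}.
Split {p8,p10,p12,p13} by δ(·,L) → {p8,p12} and {p10} and {p13}.
Refine {p1,p5,p6} on symbol L: members go to different blocks, giving {p1,p6} and {p5}.
Stable partition: {p3,p4} | {p8,p12} | {p1,p6} | {p11} | {p2} | {p7,p9} | {p10} | {p13} | {p5} — 9 equivalence classes.

9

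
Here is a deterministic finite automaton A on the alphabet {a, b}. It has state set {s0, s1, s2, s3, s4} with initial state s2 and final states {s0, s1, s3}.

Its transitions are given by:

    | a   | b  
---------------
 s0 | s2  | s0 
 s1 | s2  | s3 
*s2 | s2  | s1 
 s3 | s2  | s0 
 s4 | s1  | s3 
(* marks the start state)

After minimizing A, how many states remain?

States {s4} cannot be reached from the start state, so discard them.
Start with accepting vs non-accepting: {s0,s1,s3} | {s2}.
No further refinement is possible. Final partition (2 blocks): {s0,s1,s3} | {s2}.

2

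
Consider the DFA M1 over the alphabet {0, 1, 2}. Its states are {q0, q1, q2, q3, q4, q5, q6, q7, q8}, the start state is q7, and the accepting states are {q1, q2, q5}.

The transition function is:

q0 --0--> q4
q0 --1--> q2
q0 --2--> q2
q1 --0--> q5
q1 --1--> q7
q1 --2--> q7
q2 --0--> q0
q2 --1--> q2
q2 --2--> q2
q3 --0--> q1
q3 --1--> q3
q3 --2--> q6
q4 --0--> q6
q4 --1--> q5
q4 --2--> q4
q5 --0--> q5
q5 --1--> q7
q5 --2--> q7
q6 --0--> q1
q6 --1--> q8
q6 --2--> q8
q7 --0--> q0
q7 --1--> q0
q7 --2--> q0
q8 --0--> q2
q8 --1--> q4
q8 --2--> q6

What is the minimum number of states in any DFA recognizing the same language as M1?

7

First remove the unreachable states {q3}; 8 states remain.
Initial partition by acceptance: {q1,q2,q5} | {q0,q4,q6,q7,q8}.
Split {q1,q2,q5} by δ(·,0) → {q1,q5} and {q2}.
Split {q0,q4,q6,q7,q8} by δ(·,0) → {q0,q4,q7} and {q6} and {q8}.
Split {q0,q4,q7} by δ(·,0) → {q0,q7} and {q4}.
On input 0, block {q0,q7} splits into {q0} and {q7}.
The partition is now stable with 7 blocks: {q1,q5} | {q0} | {q2} | {q6} | {q8} | {q4} | {q7}.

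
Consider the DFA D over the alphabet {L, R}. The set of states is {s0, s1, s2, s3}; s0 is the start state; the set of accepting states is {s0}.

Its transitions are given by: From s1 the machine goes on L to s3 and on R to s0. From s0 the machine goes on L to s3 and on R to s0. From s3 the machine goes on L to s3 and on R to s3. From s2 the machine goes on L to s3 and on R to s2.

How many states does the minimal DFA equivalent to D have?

2

First remove the unreachable states {s1,s2}; 2 states remain.
Start with accepting vs non-accepting: {s0} | {s3}.
Stable partition: {s0} | {s3} — 2 equivalence classes.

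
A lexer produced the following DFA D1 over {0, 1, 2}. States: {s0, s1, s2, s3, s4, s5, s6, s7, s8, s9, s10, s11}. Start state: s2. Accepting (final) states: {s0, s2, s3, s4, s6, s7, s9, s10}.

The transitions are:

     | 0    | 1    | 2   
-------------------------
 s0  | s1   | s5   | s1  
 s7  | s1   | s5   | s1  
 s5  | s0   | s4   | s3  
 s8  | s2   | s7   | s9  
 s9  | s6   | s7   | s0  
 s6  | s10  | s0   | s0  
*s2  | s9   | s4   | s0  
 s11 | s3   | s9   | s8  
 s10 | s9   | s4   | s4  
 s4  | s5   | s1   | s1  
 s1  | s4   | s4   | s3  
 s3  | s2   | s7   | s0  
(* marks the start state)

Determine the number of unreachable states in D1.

2

Starting at s2 and following transitions, the reachable set is {s0, s1, s2, s3, s4, s5, s6, s7, s9, s10}. That leaves s8, s11 unreachable — 2 in total.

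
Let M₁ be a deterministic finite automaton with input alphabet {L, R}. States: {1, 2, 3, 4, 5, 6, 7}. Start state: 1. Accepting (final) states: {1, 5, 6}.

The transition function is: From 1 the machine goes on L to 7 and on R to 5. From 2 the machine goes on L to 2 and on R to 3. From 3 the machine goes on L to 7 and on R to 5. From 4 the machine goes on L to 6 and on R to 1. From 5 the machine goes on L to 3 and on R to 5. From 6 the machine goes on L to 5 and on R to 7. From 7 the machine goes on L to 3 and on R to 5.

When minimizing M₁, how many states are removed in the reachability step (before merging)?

3

No path from 1 leads to 2, 4, 6; the other 4 states are all reachable.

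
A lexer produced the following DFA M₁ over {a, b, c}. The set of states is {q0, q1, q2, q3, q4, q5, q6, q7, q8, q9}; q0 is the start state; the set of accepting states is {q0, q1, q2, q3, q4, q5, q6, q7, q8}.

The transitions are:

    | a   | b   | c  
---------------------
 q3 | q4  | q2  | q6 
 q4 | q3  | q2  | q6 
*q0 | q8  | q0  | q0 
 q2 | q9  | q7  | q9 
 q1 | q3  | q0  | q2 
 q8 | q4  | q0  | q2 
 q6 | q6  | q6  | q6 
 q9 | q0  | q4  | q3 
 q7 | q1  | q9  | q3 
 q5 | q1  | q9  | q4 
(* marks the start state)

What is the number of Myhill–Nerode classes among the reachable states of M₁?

7

First remove the unreachable states {q5}; 9 states remain.
Start with accepting vs non-accepting: {q0,q1,q2,q3,q4,q6,q7,q8} | {q9}.
Refine {q0,q1,q2,q3,q4,q6,q7,q8} on symbol a: members go to different blocks, giving {q0,q1,q3,q4,q6,q7,q8} and {q2}.
On input b, block {q0,q1,q3,q4,q6,q7,q8} splits into {q0,q1,q6,q8} and {q3,q4} and {q7}.
Refine {q0,q1,q6,q8} on symbol a: members go to different blocks, giving {q0,q6} and {q1,q8}.
Split {q0,q6} by δ(·,a) → {q0} and {q6}.
No further refinement is possible. Final partition (7 blocks): {q0} | {q9} | {q2} | {q3,q4} | {q7} | {q1,q8} | {q6}.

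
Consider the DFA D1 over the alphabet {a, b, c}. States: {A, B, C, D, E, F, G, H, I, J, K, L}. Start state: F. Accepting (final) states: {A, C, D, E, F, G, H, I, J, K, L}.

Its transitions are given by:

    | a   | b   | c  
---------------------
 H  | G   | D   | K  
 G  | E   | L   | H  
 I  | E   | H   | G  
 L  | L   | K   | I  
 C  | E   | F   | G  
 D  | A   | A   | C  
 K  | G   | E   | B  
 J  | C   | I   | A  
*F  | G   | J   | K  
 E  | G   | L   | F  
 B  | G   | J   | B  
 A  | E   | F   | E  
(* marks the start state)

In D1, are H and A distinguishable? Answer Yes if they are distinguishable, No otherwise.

All states are reachable from the start state.
Initial partition by acceptance: {A,C,D,E,F,G,H,I,J,K,L} | {B}.
Refine {A,C,D,E,F,G,H,I,J,K,L} on symbol c: members go to different blocks, giving {A,C,D,E,F,G,H,I,J,L} and {K}.
Split {A,C,D,E,F,G,H,I,J,L} by δ(·,b) → {A,C,D,E,F,G,H,I,J} and {L}.
On input b, block {A,C,D,E,F,G,H,I,J} splits into {A,C,D,F,H,I,J} and {E,G}.
Refine {A,C,D,F,H,I,J} on symbol a: members go to different blocks, giving {A,C,F,H,I} and {D,J}.
On input b, block {A,C,F,H,I} splits into {A,C,I} and {F,H}.
The partition is now stable with 7 blocks: {A,C,I} | {B} | {K} | {L} | {E,G} | {D,J} | {F,H}.
H and A end up in different blocks, so they are distinguishable. For instance, the string 'cc' is accepted from only A.

Yes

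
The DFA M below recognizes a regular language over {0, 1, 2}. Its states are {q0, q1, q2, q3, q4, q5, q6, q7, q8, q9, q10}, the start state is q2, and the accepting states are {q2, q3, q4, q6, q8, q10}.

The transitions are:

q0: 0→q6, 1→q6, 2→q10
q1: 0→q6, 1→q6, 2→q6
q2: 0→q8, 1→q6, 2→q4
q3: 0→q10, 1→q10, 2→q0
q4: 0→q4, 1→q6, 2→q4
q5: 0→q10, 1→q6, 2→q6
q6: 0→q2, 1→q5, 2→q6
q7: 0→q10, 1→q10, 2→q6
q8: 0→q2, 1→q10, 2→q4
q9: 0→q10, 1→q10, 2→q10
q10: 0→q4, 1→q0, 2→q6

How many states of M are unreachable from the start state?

4

No path from q2 leads to q1, q3, q7, q9; the other 7 states are all reachable.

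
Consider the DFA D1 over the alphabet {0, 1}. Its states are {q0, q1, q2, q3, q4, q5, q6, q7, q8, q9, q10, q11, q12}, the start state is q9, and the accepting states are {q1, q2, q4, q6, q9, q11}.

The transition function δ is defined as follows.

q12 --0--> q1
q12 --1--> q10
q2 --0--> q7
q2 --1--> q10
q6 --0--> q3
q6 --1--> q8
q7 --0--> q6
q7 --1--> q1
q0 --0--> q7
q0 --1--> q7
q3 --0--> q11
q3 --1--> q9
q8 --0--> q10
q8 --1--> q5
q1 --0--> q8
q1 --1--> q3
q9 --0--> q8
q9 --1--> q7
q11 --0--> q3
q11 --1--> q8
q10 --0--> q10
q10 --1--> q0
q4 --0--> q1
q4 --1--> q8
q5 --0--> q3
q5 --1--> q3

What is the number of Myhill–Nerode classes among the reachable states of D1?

States {q2,q4,q12} cannot be reached from the start state, so discard them.
Start with accepting vs non-accepting: {q1,q6,q9,q11} | {q0,q3,q5,q7,q8,q10}.
Split {q0,q3,q5,q7,q8,q10} by δ(·,0) → {q0,q5,q8,q10} and {q3,q7}.
On input 0, block {q1,q6,q9,q11} splits into {q1,q9} and {q6,q11}.
Split {q0,q5,q8,q10} by δ(·,0) → {q0,q5} and {q8,q10}.
No further refinement is possible. Final partition (5 blocks): {q1,q9} | {q0,q5} | {q3,q7} | {q6,q11} | {q8,q10}.

5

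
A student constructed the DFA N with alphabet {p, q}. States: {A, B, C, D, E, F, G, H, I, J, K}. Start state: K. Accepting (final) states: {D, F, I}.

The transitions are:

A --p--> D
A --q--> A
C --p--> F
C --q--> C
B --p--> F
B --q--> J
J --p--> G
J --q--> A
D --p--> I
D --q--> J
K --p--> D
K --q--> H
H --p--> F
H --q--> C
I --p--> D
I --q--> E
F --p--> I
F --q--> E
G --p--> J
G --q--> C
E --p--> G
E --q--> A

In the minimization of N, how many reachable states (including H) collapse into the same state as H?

Reachable states from the start: {A,C,D,E,F,G,H,I,J,K}. Unreachable: {B} — drop them.
P0 = {D,F,I} | {A,C,E,G,H,J,K}.
On input p, block {A,C,E,G,H,J,K} splits into {A,C,H,K} and {E,G,J}.
The partition is now stable with 3 blocks: {D,F,I} | {A,C,H,K} | {E,G,J}.
State H belongs to the block {A,C,H,K}, which has 4 states.

4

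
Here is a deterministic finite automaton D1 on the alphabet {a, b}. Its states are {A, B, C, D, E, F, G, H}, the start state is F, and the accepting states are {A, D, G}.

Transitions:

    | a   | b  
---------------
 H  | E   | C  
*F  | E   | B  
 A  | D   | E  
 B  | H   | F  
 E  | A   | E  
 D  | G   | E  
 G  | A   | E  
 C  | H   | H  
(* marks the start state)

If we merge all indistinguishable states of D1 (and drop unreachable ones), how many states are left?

4

Every state is reachable, so we keep all 8.
Initial partition by acceptance: {A,D,G} | {B,C,E,F,H}.
On input a, block {B,C,E,F,H} splits into {B,C,F,H} and {E}.
Refine {B,C,F,H} on symbol a: members go to different blocks, giving {B,C} and {F,H}.
Stable partition: {A,D,G} | {B,C} | {E} | {F,H} — 4 equivalence classes.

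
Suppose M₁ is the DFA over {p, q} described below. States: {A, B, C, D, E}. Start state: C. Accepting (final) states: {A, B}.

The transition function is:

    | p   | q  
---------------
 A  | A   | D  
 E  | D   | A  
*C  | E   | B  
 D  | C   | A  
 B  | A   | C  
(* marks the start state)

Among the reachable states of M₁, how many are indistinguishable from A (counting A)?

P0 = {A,B} | {C,D,E}.
No further refinement is possible. Final partition (2 blocks): {A,B} | {C,D,E}.
The equivalence class containing A is {A,B}, of size 2.

2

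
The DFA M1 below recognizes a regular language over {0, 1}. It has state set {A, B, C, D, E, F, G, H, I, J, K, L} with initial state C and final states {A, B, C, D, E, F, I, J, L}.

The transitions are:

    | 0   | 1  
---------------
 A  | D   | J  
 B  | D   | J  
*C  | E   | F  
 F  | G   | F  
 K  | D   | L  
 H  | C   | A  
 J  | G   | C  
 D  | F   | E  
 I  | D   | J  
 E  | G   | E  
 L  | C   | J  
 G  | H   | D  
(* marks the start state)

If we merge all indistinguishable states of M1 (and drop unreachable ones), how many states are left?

6

Reachable states from the start: {A,C,D,E,F,G,H,J}. Unreachable: {B,I,K,L} — drop them.
P0 = {A,C,D,E,F,J} | {G,H}.
Split {A,C,D,E,F,J} by δ(·,0) → {A,C,D} and {E,F,J}.
On input 0, block {A,C,D} splits into {C,D} and {A}.
Split {G,H} by δ(·,0) → {G} and {H}.
Split {E,F,J} by δ(·,1) → {E,F} and {J}.
The partition is now stable with 6 blocks: {C,D} | {G} | {E,F} | {A} | {H} | {J}.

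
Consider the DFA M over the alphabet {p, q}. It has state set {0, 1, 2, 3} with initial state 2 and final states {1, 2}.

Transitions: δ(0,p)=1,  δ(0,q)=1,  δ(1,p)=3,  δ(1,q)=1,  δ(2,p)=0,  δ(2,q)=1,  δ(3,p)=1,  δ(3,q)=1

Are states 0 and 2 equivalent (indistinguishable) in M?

No

Every state is reachable, so we keep all 4.
Start with accepting vs non-accepting: {1,2} | {0,3}.
Stable partition: {1,2} | {0,3} — 2 equivalence classes.
0 and 2 end up in different blocks, so they are distinguishable. For instance, the string 'ε' is accepted from only 2.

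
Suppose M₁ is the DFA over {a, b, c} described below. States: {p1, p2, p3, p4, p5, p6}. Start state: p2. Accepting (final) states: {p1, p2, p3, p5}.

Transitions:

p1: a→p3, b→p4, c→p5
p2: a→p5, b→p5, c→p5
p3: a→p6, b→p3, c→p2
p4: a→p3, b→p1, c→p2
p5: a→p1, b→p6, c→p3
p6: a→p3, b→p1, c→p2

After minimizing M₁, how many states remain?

5

Start with accepting vs non-accepting: {p1,p2,p3,p5} | {p4,p6}.
Refine {p1,p2,p3,p5} on symbol a: members go to different blocks, giving {p1,p2,p5} and {p3}.
On input a, block {p1,p2,p5} splits into {p2,p5} and {p1}.
Refine {p2,p5} on symbol a: members go to different blocks, giving {p2} and {p5}.
No further refinement is possible. Final partition (5 blocks): {p2} | {p4,p6} | {p3} | {p1} | {p5}.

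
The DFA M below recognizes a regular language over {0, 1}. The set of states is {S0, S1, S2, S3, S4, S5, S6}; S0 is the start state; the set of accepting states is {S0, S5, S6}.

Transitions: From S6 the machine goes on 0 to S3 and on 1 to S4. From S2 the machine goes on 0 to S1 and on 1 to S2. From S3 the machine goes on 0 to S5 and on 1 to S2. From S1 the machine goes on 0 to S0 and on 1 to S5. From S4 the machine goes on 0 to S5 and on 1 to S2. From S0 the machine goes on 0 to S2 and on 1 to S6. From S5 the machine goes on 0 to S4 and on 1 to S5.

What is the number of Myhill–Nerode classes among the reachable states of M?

6

Every state is reachable, so we keep all 7.
P0 = {S0,S5,S6} | {S1,S2,S3,S4}.
On input 1, block {S0,S5,S6} splits into {S0,S5} and {S6}.
Split {S0,S5} by δ(·,1) → {S0} and {S5}.
Refine {S1,S2,S3,S4} on symbol 0: members go to different blocks, giving {S3,S4} and {S1} and {S2}.
Stable partition: {S0} | {S3,S4} | {S6} | {S5} | {S1} | {S2} — 6 equivalence classes.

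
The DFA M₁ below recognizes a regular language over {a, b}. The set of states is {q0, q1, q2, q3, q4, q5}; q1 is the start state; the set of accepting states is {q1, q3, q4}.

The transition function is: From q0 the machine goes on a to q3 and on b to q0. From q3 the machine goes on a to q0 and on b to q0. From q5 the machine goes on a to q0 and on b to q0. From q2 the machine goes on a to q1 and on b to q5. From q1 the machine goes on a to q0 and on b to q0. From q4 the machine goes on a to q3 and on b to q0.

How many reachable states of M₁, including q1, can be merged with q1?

States {q2,q4,q5} cannot be reached from the start state, so discard them.
Start with accepting vs non-accepting: {q1,q3} | {q0}.
Stable partition: {q1,q3} | {q0} — 2 equivalence classes.
State q1 belongs to the block {q1,q3}, which has 2 states.

2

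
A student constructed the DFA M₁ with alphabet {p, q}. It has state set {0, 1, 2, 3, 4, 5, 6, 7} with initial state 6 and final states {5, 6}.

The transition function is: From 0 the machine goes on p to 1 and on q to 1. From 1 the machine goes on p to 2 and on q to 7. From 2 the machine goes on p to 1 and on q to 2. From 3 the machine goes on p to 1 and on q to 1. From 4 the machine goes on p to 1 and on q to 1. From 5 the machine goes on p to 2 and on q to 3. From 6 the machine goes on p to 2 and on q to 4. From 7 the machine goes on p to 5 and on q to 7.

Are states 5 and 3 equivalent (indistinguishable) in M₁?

First remove the unreachable states {0}; 7 states remain.
Start with accepting vs non-accepting: {5,6} | {1,2,3,4,7}.
Split {1,2,3,4,7} by δ(·,p) → {1,2,3,4} and {7}.
On input q, block {1,2,3,4} splits into {2,3,4} and {1}.
On input q, block {2,3,4} splits into {3,4} and {2}.
Stable partition: {5,6} | {3,4} | {7} | {1} | {2} — 5 equivalence classes.
5 and 3 end up in different blocks, so they are distinguishable. For instance, the string 'ε' is accepted from only 5.

No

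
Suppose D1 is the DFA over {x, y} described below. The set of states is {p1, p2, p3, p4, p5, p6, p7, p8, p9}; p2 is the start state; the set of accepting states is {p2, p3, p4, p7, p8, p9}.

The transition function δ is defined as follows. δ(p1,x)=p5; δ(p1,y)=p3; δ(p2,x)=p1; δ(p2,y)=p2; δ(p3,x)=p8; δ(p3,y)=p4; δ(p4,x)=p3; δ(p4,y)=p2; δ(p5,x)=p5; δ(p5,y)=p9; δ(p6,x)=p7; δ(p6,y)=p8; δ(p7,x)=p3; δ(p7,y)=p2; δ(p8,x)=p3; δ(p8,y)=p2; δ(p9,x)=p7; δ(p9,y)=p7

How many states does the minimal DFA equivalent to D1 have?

4

First remove the unreachable states {p6}; 8 states remain.
Initial partition by acceptance: {p2,p3,p4,p7,p8,p9} | {p1,p5}.
Split {p2,p3,p4,p7,p8,p9} by δ(·,x) → {p3,p4,p7,p8,p9} and {p2}.
Refine {p3,p4,p7,p8,p9} on symbol y: members go to different blocks, giving {p4,p7,p8} and {p3,p9}.
The partition is now stable with 4 blocks: {p4,p7,p8} | {p1,p5} | {p2} | {p3,p9}.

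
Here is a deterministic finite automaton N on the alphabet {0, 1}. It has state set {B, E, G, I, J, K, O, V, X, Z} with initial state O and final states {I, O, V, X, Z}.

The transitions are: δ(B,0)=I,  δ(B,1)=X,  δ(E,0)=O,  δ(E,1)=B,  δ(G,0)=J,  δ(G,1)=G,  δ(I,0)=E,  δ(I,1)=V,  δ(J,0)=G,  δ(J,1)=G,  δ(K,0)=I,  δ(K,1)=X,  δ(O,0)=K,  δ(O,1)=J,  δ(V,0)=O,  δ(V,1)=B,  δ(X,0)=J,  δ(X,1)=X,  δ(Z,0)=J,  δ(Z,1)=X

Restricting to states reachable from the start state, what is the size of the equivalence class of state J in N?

First remove the unreachable states {Z}; 9 states remain.
P0 = {I,O,V,X} | {B,E,G,J,K}.
Refine {I,O,V,X} on symbol 0: members go to different blocks, giving {I,O,X} and {V}.
On input 1, block {I,O,X} splits into {O} and {I} and {X}.
On input 0, block {B,E,G,J,K} splits into {B,K} and {G,J} and {E}.
Stable partition: {O} | {B,K} | {V} | {I} | {X} | {G,J} | {E} — 7 equivalence classes.
The equivalence class containing J is {G,J}, of size 2.

2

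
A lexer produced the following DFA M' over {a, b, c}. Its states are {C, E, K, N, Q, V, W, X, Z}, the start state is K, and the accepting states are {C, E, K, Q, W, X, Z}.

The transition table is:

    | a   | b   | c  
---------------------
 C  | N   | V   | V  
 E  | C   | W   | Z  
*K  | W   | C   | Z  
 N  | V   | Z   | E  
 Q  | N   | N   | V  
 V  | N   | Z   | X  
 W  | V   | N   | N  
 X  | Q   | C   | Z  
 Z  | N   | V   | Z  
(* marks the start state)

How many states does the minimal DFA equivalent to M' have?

4

Start with accepting vs non-accepting: {C,E,K,Q,W,X,Z} | {N,V}.
Refine {C,E,K,Q,W,X,Z} on symbol a: members go to different blocks, giving {C,Q,W,Z} and {E,K,X}.
Split {C,Q,W,Z} by δ(·,c) → {C,Q,W} and {Z}.
Stable partition: {C,Q,W} | {N,V} | {E,K,X} | {Z} — 4 equivalence classes.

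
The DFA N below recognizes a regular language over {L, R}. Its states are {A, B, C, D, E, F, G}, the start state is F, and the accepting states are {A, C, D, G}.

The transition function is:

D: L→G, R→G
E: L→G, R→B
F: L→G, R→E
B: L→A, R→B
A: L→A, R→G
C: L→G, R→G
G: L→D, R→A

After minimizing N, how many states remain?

2

States {C} cannot be reached from the start state, so discard them.
P0 = {A,D,G} | {B,E,F}.
No further refinement is possible. Final partition (2 blocks): {A,D,G} | {B,E,F}.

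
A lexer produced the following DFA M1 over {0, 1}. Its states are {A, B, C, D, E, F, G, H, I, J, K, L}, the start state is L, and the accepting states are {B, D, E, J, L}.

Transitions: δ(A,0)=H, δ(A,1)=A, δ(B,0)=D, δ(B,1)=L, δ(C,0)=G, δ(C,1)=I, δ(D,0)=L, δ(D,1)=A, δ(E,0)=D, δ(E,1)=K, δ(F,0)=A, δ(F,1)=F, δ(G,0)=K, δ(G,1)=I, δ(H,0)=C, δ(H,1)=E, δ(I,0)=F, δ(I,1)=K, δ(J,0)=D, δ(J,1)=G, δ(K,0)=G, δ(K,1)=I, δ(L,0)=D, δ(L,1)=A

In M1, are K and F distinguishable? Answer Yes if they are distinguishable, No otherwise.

Yes

First remove the unreachable states {B,J}; 10 states remain.
P0 = {D,E,L} | {A,C,F,G,H,I,K}.
On input 1, block {A,C,F,G,H,I,K} splits into {A,C,F,G,I,K} and {H}.
Refine {A,C,F,G,I,K} on symbol 0: members go to different blocks, giving {C,F,G,I,K} and {A}.
On input 1, block {D,E,L} splits into {D,L} and {E}.
Split {C,F,G,I,K} by δ(·,0) → {C,G,I,K} and {F}.
On input 0, block {C,G,I,K} splits into {C,G,K} and {I}.
No further refinement is possible. Final partition (7 blocks): {D,L} | {C,G,K} | {H} | {A} | {E} | {F} | {I}.
K and F end up in different blocks, so they are distinguishable. For instance, the string '001' is accepted from only F.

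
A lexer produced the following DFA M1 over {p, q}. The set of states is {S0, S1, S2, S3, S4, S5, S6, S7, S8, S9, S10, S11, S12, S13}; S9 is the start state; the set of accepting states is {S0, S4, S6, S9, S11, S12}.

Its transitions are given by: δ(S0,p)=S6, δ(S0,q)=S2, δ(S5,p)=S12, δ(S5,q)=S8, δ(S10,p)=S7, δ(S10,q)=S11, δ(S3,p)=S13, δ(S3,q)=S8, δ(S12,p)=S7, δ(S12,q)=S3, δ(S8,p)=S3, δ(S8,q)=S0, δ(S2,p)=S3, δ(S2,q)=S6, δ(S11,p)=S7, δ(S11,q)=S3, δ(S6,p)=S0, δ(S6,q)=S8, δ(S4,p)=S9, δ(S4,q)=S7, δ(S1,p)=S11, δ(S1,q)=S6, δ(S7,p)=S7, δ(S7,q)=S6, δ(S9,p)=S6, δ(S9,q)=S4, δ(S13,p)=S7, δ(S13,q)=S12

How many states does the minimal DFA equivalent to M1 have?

8

First remove the unreachable states {S1,S5,S10,S11}; 10 states remain.
Start with accepting vs non-accepting: {S0,S4,S6,S9,S12} | {S2,S3,S7,S8,S13}.
Split {S0,S4,S6,S9,S12} by δ(·,p) → {S0,S4,S6,S9} and {S12}.
Split {S0,S4,S6,S9} by δ(·,q) → {S0,S4,S6} and {S9}.
Refine {S0,S4,S6} on symbol p: members go to different blocks, giving {S0,S6} and {S4}.
On input q, block {S2,S3,S7,S8,S13} splits into {S2,S7,S8} and {S3} and {S13}.
Split {S2,S7,S8} by δ(·,p) → {S2,S8} and {S7}.
No further refinement is possible. Final partition (8 blocks): {S0,S6} | {S2,S8} | {S12} | {S9} | {S4} | {S3} | {S13} | {S7}.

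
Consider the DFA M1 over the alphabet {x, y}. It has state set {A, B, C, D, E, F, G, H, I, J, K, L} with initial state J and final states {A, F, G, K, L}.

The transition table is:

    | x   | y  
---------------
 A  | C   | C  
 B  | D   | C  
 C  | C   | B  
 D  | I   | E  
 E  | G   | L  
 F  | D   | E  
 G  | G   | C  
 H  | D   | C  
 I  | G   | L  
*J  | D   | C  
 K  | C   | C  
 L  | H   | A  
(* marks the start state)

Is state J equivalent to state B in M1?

Yes

Reachable states from the start: {A,B,C,D,E,G,H,I,J,L}. Unreachable: {F,K} — drop them.
Start with accepting vs non-accepting: {A,G,L} | {B,C,D,E,H,I,J}.
Split {A,G,L} by δ(·,x) → {A,L} and {G}.
Split {A,L} by δ(·,y) → {A} and {L}.
On input x, block {B,C,D,E,H,I,J} splits into {B,C,D,H,J} and {E,I}.
Split {B,C,D,H,J} by δ(·,x) → {B,C,H,J} and {D}.
Refine {B,C,H,J} on symbol x: members go to different blocks, giving {B,H,J} and {C}.
Stable partition: {A} | {B,H,J} | {G} | {L} | {E,I} | {D} | {C} — 7 equivalence classes.
J and B lie in the same block of the stable partition, so they are equivalent — no string distinguishes them.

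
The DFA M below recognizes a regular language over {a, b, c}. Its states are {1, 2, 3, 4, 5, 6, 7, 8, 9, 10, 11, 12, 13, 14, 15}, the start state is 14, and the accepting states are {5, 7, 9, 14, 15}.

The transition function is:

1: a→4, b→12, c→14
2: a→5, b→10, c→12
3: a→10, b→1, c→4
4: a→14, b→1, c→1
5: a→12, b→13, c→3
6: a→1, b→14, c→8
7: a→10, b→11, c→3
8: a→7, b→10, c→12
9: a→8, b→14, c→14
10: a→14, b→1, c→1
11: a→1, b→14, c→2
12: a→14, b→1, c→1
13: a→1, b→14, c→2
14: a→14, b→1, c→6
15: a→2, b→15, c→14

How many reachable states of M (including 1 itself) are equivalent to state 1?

1

Reachable states from the start: {1,2,3,4,5,6,7,8,10,11,12,13,14}. Unreachable: {9,15} — drop them.
Initial partition by acceptance: {5,7,14} | {1,2,3,4,6,8,10,11,12,13}.
Split {5,7,14} by δ(·,a) → {5,7} and {14}.
Split {1,2,3,4,6,8,10,11,12,13} by δ(·,a) → {1,3,6,11,13} and {4,10,12} and {2,8}.
On input a, block {1,3,6,11,13} splits into {6,11,13} and {1,3}.
Refine {1,3} on symbol b: members go to different blocks, giving {1} and {3}.
The partition is now stable with 7 blocks: {5,7} | {6,11,13} | {14} | {4,10,12} | {2,8} | {1} | {3}.
State 1 belongs to the block {1}, which has 1 states.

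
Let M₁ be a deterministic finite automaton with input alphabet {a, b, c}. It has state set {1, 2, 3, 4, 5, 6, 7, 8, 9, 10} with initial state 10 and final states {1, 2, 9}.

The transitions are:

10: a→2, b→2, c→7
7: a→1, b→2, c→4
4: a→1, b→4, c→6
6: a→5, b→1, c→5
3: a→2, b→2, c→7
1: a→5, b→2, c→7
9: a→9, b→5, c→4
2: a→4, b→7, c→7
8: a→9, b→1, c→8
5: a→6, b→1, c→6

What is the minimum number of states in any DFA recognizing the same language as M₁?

6

First remove the unreachable states {3,8,9}; 7 states remain.
P0 = {1,2} | {4,5,6,7,10}.
Refine {1,2} on symbol b: members go to different blocks, giving {1} and {2}.
Split {4,5,6,7,10} by δ(·,a) → {4,7} and {5,6} and {10}.
Split {4,7} by δ(·,b) → {4} and {7}.
No further refinement is possible. Final partition (6 blocks): {1} | {4} | {2} | {5,6} | {10} | {7}.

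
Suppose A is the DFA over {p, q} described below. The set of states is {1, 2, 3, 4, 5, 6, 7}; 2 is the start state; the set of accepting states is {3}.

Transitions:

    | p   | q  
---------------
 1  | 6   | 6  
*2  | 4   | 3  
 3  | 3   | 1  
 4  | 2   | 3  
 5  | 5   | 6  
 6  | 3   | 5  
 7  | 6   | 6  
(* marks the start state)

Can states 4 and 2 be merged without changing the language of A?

Yes

First remove the unreachable states {7}; 6 states remain.
Start with accepting vs non-accepting: {3} | {1,2,4,5,6}.
Split {1,2,4,5,6} by δ(·,p) → {1,2,4,5} and {6}.
Refine {1,2,4,5} on symbol p: members go to different blocks, giving {2,4,5} and {1}.
Refine {2,4,5} on symbol q: members go to different blocks, giving {2,4} and {5}.
No further refinement is possible. Final partition (5 blocks): {3} | {2,4} | {6} | {1} | {5}.
4 and 2 lie in the same block of the stable partition, so they are equivalent — no string distinguishes them.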